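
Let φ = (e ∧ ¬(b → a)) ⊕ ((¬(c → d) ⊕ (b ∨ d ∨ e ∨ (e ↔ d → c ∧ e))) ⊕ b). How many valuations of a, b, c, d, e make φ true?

18

a | b | c | d | e | φ
- | - | - | - | - | -
1 | 1 | 1 | 1 | 1 | 0
1 | 1 | 1 | 1 | 0 | 0
1 | 1 | 1 | 0 | 1 | 1
1 | 1 | 1 | 0 | 0 | 1
1 | 1 | 0 | 1 | 1 | 0
1 | 1 | 0 | 1 | 0 | 0
1 | 1 | 0 | 0 | 1 | 0
1 | 1 | 0 | 0 | 0 | 0
1 | 0 | 1 | 1 | 1 | 1
1 | 0 | 1 | 1 | 0 | 1
1 | 0 | 1 | 0 | 1 | 0
1 | 0 | 1 | 0 | 0 | 1
1 | 0 | 0 | 1 | 1 | 1
1 | 0 | 0 | 1 | 0 | 1
1 | 0 | 0 | 0 | 1 | 1
1 | 0 | 0 | 0 | 0 | 0
0 | 1 | 1 | 1 | 1 | 1
0 | 1 | 1 | 1 | 0 | 0
0 | 1 | 1 | 0 | 1 | 0
0 | 1 | 1 | 0 | 0 | 1
0 | 1 | 0 | 1 | 1 | 1
0 | 1 | 0 | 1 | 0 | 0
0 | 1 | 0 | 0 | 1 | 1
0 | 1 | 0 | 0 | 0 | 0
0 | 0 | 1 | 1 | 1 | 1
0 | 0 | 1 | 1 | 0 | 1
0 | 0 | 1 | 0 | 1 | 0
0 | 0 | 1 | 0 | 0 | 1
0 | 0 | 0 | 1 | 1 | 1
0 | 0 | 0 | 1 | 0 | 1
0 | 0 | 0 | 0 | 1 | 1
0 | 0 | 0 | 0 | 0 | 0
The formula is true on 18 of the 32 rows.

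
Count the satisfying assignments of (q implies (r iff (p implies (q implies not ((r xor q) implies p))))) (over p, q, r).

6

p | q | r || φ
T | T | T || F
T | T | F || T
T | F | T || T
T | F | F || T
F | T | T || T
F | T | F || F
F | F | T || T
F | F | F || T
The formula is true on 6 of the 8 rows.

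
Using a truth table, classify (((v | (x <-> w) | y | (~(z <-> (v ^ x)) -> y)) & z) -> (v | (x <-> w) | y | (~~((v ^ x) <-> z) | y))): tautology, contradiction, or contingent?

x  y  z  w  v  |  φ
0  0  0  0  0  |  1
0  0  0  0  1  |  1
0  0  0  1  0  |  1
0  0  0  1  1  |  1
0  0  1  0  0  |  1
0  0  1  0  1  |  1
0  0  1  1  0  |  1
0  0  1  1  1  |  1
0  1  0  0  0  |  1
0  1  0  0  1  |  1
0  1  0  1  0  |  1
0  1  0  1  1  |  1
0  1  1  0  0  |  1
0  1  1  0  1  |  1
0  1  1  1  0  |  1
0  1  1  1  1  |  1
1  0  0  0  0  |  1
1  0  0  0  1  |  1
1  0  0  1  0  |  1
1  0  0  1  1  |  1
1  0  1  0  0  |  1
1  0  1  0  1  |  1
1  0  1  1  0  |  1
1  0  1  1  1  |  1
1  1  0  0  0  |  1
1  1  0  0  1  |  1
1  1  0  1  0  |  1
1  1  0  1  1  |  1
1  1  1  0  0  |  1
1  1  1  0  1  |  1
1  1  1  1  0  |  1
1  1  1  1  1  |  1
Every row is 1, so the formula is a tautology.

tautology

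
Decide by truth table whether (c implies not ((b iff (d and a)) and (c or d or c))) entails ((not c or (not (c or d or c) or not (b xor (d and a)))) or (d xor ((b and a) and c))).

  a   |   b   |   c   |   d   ||   φ   |   ψ  
 True |  True |  True |  True || False |  True
 True |  True |  True | False ||  True |  True
 True |  True | False |  True ||  True |  True
 True |  True | False | False ||  True |  True
 True | False |  True |  True ||  True |  True
 True | False |  True | False || False |  True
 True | False | False |  True ||  True |  True
 True | False | False | False ||  True |  True
False |  True |  True |  True ||  True |  True
False |  True |  True | False ||  True | False
False |  True | False |  True ||  True |  True
False |  True | False | False ||  True |  True
False | False |  True |  True || False |  True
False | False |  True | False || False |  True
False | False | False |  True ||  True |  True
False | False | False | False ||  True |  True
At a=False, b=True, c=True, d=False we have φ true but ψ false, so φ does not entail ψ.

no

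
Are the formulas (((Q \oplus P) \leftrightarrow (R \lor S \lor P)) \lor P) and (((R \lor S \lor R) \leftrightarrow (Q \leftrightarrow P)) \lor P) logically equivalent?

P  Q  R  S  |  φ  ψ
T  T  T  T  |  T  T
T  T  T  F  |  T  T
T  T  F  T  |  T  T
T  T  F  F  |  T  T
T  F  T  T  |  T  T
T  F  T  F  |  T  T
T  F  F  T  |  T  T
T  F  F  F  |  T  T
F  T  T  T  |  T  F
F  T  T  F  |  T  F
F  T  F  T  |  T  F
F  T  F  F  |  F  T
F  F  T  T  |  F  T
F  F  T  F  |  F  T
F  F  F  T  |  F  T
F  F  F  F  |  T  F
The columns differ at P=F, Q=T, R=T, S=T (φ=T, ψ=F), so they are not equivalent.

not equivalent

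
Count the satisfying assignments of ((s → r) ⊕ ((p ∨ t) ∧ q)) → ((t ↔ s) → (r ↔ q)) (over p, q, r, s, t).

25

p  q  r  s  t  |  φ
0  0  0  0  0  |  1
0  0  0  0  1  |  1
0  0  0  1  0  |  1
0  0  0  1  1  |  1
0  0  1  0  0  |  0
0  0  1  0  1  |  1
0  0  1  1  0  |  1
0  0  1  1  1  |  0
0  1  0  0  0  |  0
0  1  0  0  1  |  1
0  1  0  1  0  |  1
0  1  0  1  1  |  0
0  1  1  0  0  |  1
0  1  1  0  1  |  1
0  1  1  1  0  |  1
0  1  1  1  1  |  1
1  0  0  0  0  |  1
1  0  0  0  1  |  1
1  0  0  1  0  |  1
1  0  0  1  1  |  1
1  0  1  0  0  |  0
1  0  1  0  1  |  1
1  0  1  1  0  |  1
1  0  1  1  1  |  0
1  1  0  0  0  |  1
1  1  0  0  1  |  1
1  1  0  1  0  |  1
1  1  0  1  1  |  0
1  1  1  0  0  |  1
1  1  1  0  1  |  1
1  1  1  1  0  |  1
1  1  1  1  1  |  1
The formula is true on 25 of the 32 rows.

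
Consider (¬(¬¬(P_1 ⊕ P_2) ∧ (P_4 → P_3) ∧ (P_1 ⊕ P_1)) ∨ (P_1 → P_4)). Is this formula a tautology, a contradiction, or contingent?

tautology

 P_1    P_2    P_3    P_4   |    φ  
False  False  False  False  |   True
False  False  False   True  |   True
False  False   True  False  |   True
False  False   True   True  |   True
False   True  False  False  |   True
False   True  False   True  |   True
False   True   True  False  |   True
False   True   True   True  |   True
 True  False  False  False  |   True
 True  False  False   True  |   True
 True  False   True  False  |   True
 True  False   True   True  |   True
 True   True  False  False  |   True
 True   True  False   True  |   True
 True   True   True  False  |   True
 True   True   True   True  |   True
Every row is True, so the formula is a tautology.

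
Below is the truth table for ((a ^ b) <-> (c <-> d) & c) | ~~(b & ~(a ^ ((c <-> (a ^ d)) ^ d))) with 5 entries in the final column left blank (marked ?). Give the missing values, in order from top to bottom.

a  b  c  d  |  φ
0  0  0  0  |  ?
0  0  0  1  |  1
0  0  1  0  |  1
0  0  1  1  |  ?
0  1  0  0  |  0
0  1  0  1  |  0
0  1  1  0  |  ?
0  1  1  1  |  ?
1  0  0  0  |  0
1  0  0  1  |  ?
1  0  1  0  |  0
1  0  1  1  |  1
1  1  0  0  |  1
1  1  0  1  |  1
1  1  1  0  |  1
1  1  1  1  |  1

1, 0, 1, 1, 0

Row a=0, b=0, c=0, d=0: ((a ^ b) <-> (c <-> d) & c) = 1, ~~(b & ~(a ^ ((c <-> (a ^ d)) ^ d))) = 0, so the formula = 1.
Row a=0, b=0, c=1, d=1: ((a ^ b) <-> (c <-> d) & c) = 0, ~~(b & ~(a ^ ((c <-> (a ^ d)) ^ d))) = 0, so the formula = 0.
Row a=0, b=1, c=1, d=0: ((a ^ b) <-> (c <-> d) & c) = 0, ~~(b & ~(a ^ ((c <-> (a ^ d)) ^ d))) = 1, so the formula = 1.
Row a=0, b=1, c=1, d=1: ((a ^ b) <-> (c <-> d) & c) = 1, ~~(b & ~(a ^ ((c <-> (a ^ d)) ^ d))) = 1, so the formula = 1.
Row a=1, b=0, c=0, d=1: ((a ^ b) <-> (c <-> d) & c) = 0, ~~(b & ~(a ^ ((c <-> (a ^ d)) ^ d))) = 0, so the formula = 0.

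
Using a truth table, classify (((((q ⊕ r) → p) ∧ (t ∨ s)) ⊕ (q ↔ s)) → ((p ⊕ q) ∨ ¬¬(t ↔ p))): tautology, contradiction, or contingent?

p  q  r  s  t  |  φ
T  T  T  T  T  |  T
T  T  T  T  F  |  T
T  T  T  F  T  |  T
T  T  T  F  F  |  T
T  T  F  T  T  |  T
T  T  F  T  F  |  T
T  T  F  F  T  |  T
T  T  F  F  F  |  T
T  F  T  T  T  |  T
T  F  T  T  F  |  T
T  F  T  F  T  |  T
T  F  T  F  F  |  T
T  F  F  T  T  |  T
T  F  F  T  F  |  T
T  F  F  F  T  |  T
T  F  F  F  F  |  T
F  T  T  T  T  |  T
F  T  T  T  F  |  T
F  T  T  F  T  |  T
F  T  T  F  F  |  T
F  T  F  T  T  |  T
F  T  F  T  F  |  T
F  T  F  F  T  |  T
F  T  F  F  F  |  T
F  F  T  T  T  |  T
F  F  T  T  F  |  T
F  F  T  F  T  |  F
F  F  T  F  F  |  T
F  F  F  T  T  |  F
F  F  F  T  F  |  T
F  F  F  F  T  |  T
F  F  F  F  F  |  T
30 of 32 rows are T, so the formula is contingent.

contingent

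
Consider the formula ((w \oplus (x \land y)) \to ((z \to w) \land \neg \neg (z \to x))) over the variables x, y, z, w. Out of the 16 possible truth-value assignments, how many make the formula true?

x | y | z | w || φ
F | F | F | F || T
F | F | F | T || T
F | F | T | F || T
F | F | T | T || F
F | T | F | F || T
F | T | F | T || T
F | T | T | F || T
F | T | T | T || F
T | F | F | F || T
T | F | F | T || T
T | F | T | F || T
T | F | T | T || T
T | T | F | F || T
T | T | F | T || T
T | T | T | F || F
T | T | T | T || T
The formula is true on 13 of the 16 rows.

13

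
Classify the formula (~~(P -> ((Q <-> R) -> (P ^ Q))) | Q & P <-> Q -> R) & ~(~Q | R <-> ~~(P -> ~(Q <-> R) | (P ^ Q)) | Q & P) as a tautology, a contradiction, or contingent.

contradiction

P  Q  R  |  φ
F  F  F  |  F
F  F  T  |  F
F  T  F  |  F
F  T  T  |  F
T  F  F  |  F
T  F  T  |  F
T  T  F  |  F
T  T  T  |  F
Every row is F, so the formula is a contradiction.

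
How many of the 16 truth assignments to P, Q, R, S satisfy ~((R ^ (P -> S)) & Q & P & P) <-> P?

P | Q | R | S || φ
T | T | T | T || T
T | T | T | F || F
T | T | F | T || F
T | T | F | F || T
T | F | T | T || T
T | F | T | F || T
T | F | F | T || T
T | F | F | F || T
F | T | T | T || F
F | T | T | F || F
F | T | F | T || F
F | T | F | F || F
F | F | T | T || F
F | F | T | F || F
F | F | F | T || F
F | F | F | F || F
The formula is true on 6 of the 16 rows.

6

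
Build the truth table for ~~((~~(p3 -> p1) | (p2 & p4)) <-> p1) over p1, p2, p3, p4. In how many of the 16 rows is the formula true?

11

p1  p2  p3  p4     (p3 -> p1)  ~(p3 -> p1)  ~~(p3 -> p1)  (p2 & p4)  (~~(p3 -> p1) | (p2 & p4))  φ
1   1   1   1          1            0            1            1                  1               1
1   1   1   0          1            0            1            0                  1               1
1   1   0   1          1            0            1            1                  1               1
1   1   0   0          1            0            1            0                  1               1
1   0   1   1          1            0            1            0                  1               1
1   0   1   0          1            0            1            0                  1               1
1   0   0   1          1            0            1            0                  1               1
1   0   0   0          1            0            1            0                  1               1
0   1   1   1          0            1            0            1                  1               0
0   1   1   0          0            1            0            0                  0               1
0   1   0   1          1            0            1            1                  1               0
0   1   0   0          1            0            1            0                  1               0
0   0   1   1          0            1            0            0                  0               1
0   0   1   0          0            1            0            0                  0               1
0   0   0   1          1            0            1            0                  1               0
0   0   0   0          1            0            1            0                  1               0
The formula is true on 11 of the 16 rows.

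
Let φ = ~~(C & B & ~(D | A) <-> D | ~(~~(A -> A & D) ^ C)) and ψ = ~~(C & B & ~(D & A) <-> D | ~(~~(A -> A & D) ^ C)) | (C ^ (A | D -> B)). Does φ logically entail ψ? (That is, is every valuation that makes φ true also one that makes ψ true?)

no

A  B  C  D  |  φ  ψ
T  T  T  T  |  F  F
T  T  T  F  |  T  F
T  T  F  T  |  F  T
T  T  F  F  |  F  T
T  F  T  T  |  F  T
T  F  T  F  |  T  T
T  F  F  T  |  F  F
T  F  F  F  |  F  F
F  T  T  T  |  F  T
F  T  T  F  |  T  T
F  T  F  T  |  F  T
F  T  F  F  |  T  T
F  F  T  T  |  F  T
F  F  T  F  |  F  F
F  F  F  T  |  F  F
F  F  F  F  |  T  T
At A=T, B=T, C=T, D=F we have φ true but ψ false, so φ does not entail ψ.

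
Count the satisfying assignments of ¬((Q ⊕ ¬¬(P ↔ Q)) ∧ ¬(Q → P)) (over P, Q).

3

P | Q || (P ↔ Q) | ¬(P ↔ Q) | ¬¬(P ↔ Q) | (Q ⊕ ¬¬(P ↔ Q)) | (Q → P) | ¬(Q → P) | ((Q ⊕ ¬¬(P ↔ Q)) ∧ ¬(Q → P)) | ¬((Q ⊕ ¬¬(P ↔ Q)) ∧ ¬(Q → P))
T | T ||    T    |    F     |     T     |        F        |    T    |    F     |              F               |               T              
T | F ||    F    |    T     |     F     |        F        |    T    |    F     |              F               |               T              
F | T ||    F    |    T     |     F     |        T        |    F    |    T     |              T               |               F              
F | F ||    T    |    F     |     T     |        T        |    T    |    F     |              F               |               T              
The formula is true on 3 of the 4 rows.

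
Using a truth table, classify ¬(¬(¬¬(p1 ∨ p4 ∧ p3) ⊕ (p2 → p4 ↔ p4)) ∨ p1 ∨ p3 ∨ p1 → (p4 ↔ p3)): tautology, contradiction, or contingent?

  p1  |   p2  |   p3  |   p4  || (p4 ∧ p3) | (p1 ∨ (p4 ∧ p3)) | ¬(p1 ∨ (p4 ∧ p3)) | ¬¬(p1 ∨ (p4 ∧ p3)) | (p2 → p4) | ((p2 → p4) ↔ p4) | (p1 ∨ p3 ∨ p1) | (p4 ↔ p3) |   φ  
False | False | False | False ||   False   |      False       |        True       |       False        |    True   |      False       |     False      |    True   | False
False | False | False |  True ||   False   |      False       |        True       |       False        |    True   |       True       |     False      |   False   | False
False | False |  True | False ||   False   |      False       |        True       |       False        |    True   |      False       |      True      |   False   |  True
False | False |  True |  True ||    True   |       True       |       False       |        True        |    True   |       True       |      True      |    True   | False
False |  True | False | False ||   False   |      False       |        True       |       False        |   False   |       True       |     False      |    True   | False
False |  True | False |  True ||   False   |      False       |        True       |       False        |    True   |       True       |     False      |   False   | False
False |  True |  True | False ||   False   |      False       |        True       |       False        |   False   |       True       |      True      |   False   |  True
False |  True |  True |  True ||    True   |       True       |       False       |        True        |    True   |       True       |      True      |    True   | False
 True | False | False | False ||   False   |       True       |       False       |        True        |    True   |      False       |      True      |    True   | False
 True | False | False |  True ||   False   |       True       |       False       |        True        |    True   |       True       |      True      |   False   |  True
 True | False |  True | False ||   False   |       True       |       False       |        True        |    True   |      False       |      True      |   False   |  True
 True | False |  True |  True ||    True   |       True       |       False       |        True        |    True   |       True       |      True      |    True   | False
 True |  True | False | False ||   False   |       True       |       False       |        True        |   False   |       True       |      True      |    True   | False
 True |  True | False |  True ||   False   |       True       |       False       |        True        |    True   |       True       |      True      |   False   |  True
 True |  True |  True | False ||   False   |       True       |       False       |        True        |   False   |       True       |      True      |   False   |  True
 True |  True |  True |  True ||    True   |       True       |       False       |        True        |    True   |       True       |      True      |    True   | False
6 of 16 rows are True, so the formula is contingent.

contingent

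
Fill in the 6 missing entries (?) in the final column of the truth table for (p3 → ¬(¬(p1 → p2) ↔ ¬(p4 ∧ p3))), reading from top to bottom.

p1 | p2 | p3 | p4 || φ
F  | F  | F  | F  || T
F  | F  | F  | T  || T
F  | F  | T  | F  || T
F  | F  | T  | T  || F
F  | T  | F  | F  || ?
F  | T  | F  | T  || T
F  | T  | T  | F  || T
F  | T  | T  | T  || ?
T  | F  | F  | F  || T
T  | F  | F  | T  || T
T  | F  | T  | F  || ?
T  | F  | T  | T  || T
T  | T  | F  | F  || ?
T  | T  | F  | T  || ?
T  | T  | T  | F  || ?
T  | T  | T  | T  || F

T, F, F, T, T, T

Row p1=F, p2=T, p3=F, p4=F: ¬(¬(p1 → p2) ↔ ¬(p4 ∧ p3)) = T, so the formula = T.
Row p1=F, p2=T, p3=T, p4=T: ¬(¬(p1 → p2) ↔ ¬(p4 ∧ p3)) = F, so the formula = F.
Row p1=T, p2=F, p3=T, p4=F: ¬(¬(p1 → p2) ↔ ¬(p4 ∧ p3)) = F, so the formula = F.
Row p1=T, p2=T, p3=F, p4=F: ¬(¬(p1 → p2) ↔ ¬(p4 ∧ p3)) = T, so the formula = T.
Row p1=T, p2=T, p3=F, p4=T: ¬(¬(p1 → p2) ↔ ¬(p4 ∧ p3)) = T, so the formula = T.
Row p1=T, p2=T, p3=T, p4=F: ¬(¬(p1 → p2) ↔ ¬(p4 ∧ p3)) = T, so the formula = T.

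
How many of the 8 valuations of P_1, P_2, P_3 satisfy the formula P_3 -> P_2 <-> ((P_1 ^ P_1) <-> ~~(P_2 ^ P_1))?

4

 P_1  |  P_2  |  P_3  | (P_3 -> P_2) | (P_1 ^ P_1) | (P_2 ^ P_1) | ~(P_2 ^ P_1) | ~~(P_2 ^ P_1) |   φ  
----- | ----- | ----- | ------------ | ----------- | ----------- | ------------ | ------------- | -----
 True |  True |  True |     True     |    False    |    False    |     True     |     False     |  True
 True |  True | False |     True     |    False    |    False    |     True     |     False     |  True
 True | False |  True |    False     |    False    |     True    |    False     |      True     |  True
 True | False | False |     True     |    False    |     True    |    False     |      True     | False
False |  True |  True |     True     |    False    |     True    |    False     |      True     | False
False |  True | False |     True     |    False    |     True    |    False     |      True     | False
False | False |  True |    False     |    False    |    False    |     True     |     False     | False
False | False | False |     True     |    False    |    False    |     True     |     False     |  True
The formula is true on 4 of the 8 rows.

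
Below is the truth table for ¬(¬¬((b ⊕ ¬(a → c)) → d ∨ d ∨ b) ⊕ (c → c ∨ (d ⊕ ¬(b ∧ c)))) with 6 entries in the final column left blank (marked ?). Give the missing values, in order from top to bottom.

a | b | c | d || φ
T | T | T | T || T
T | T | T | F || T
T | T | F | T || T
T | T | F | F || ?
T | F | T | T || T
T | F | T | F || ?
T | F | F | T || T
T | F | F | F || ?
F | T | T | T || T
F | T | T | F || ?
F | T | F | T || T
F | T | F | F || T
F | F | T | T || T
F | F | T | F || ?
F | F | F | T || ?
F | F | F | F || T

Row a=T, b=T, c=F, d=F: ¬¬((b ⊕ ¬(a → c)) → d ∨ d ∨ b) = T, (c → c ∨ (d ⊕ ¬(b ∧ c))) = T, (¬¬((b ⊕ ¬(a → c)) → d ∨ d ∨ b) ⊕ (c → c ∨ (d ⊕ ¬(b ∧ c)))) = F, so the formula = T.
Row a=T, b=F, c=T, d=F: ¬¬((b ⊕ ¬(a → c)) → d ∨ d ∨ b) = T, (c → c ∨ (d ⊕ ¬(b ∧ c))) = T, (¬¬((b ⊕ ¬(a → c)) → d ∨ d ∨ b) ⊕ (c → c ∨ (d ⊕ ¬(b ∧ c)))) = F, so the formula = T.
Row a=T, b=F, c=F, d=F: ¬¬((b ⊕ ¬(a → c)) → d ∨ d ∨ b) = F, (c → c ∨ (d ⊕ ¬(b ∧ c))) = T, (¬¬((b ⊕ ¬(a → c)) → d ∨ d ∨ b) ⊕ (c → c ∨ (d ⊕ ¬(b ∧ c)))) = T, so the formula = F.
Row a=F, b=T, c=T, d=F: ¬¬((b ⊕ ¬(a → c)) → d ∨ d ∨ b) = T, (c → c ∨ (d ⊕ ¬(b ∧ c))) = T, (¬¬((b ⊕ ¬(a → c)) → d ∨ d ∨ b) ⊕ (c → c ∨ (d ⊕ ¬(b ∧ c)))) = F, so the formula = T.
Row a=F, b=F, c=T, d=F: ¬¬((b ⊕ ¬(a → c)) → d ∨ d ∨ b) = T, (c → c ∨ (d ⊕ ¬(b ∧ c))) = T, (¬¬((b ⊕ ¬(a → c)) → d ∨ d ∨ b) ⊕ (c → c ∨ (d ⊕ ¬(b ∧ c)))) = F, so the formula = T.
Row a=F, b=F, c=F, d=T: ¬¬((b ⊕ ¬(a → c)) → d ∨ d ∨ b) = T, (c → c ∨ (d ⊕ ¬(b ∧ c))) = T, (¬¬((b ⊕ ¬(a → c)) → d ∨ d ∨ b) ⊕ (c → c ∨ (d ⊕ ¬(b ∧ c)))) = F, so the formula = T.

T, T, F, T, T, T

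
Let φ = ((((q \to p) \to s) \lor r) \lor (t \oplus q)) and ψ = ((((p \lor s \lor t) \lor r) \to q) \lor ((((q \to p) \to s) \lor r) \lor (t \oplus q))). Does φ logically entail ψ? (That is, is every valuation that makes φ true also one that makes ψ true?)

p | q | r | s | t || φ | ψ
F | F | F | F | F || F | T
F | F | F | F | T || T | T
F | F | F | T | F || T | T
F | F | F | T | T || T | T
F | F | T | F | F || T | T
F | F | T | F | T || T | T
F | F | T | T | F || T | T
F | F | T | T | T || T | T
F | T | F | F | F || T | T
F | T | F | F | T || T | T
F | T | F | T | F || T | T
F | T | F | T | T || T | T
F | T | T | F | F || T | T
F | T | T | F | T || T | T
F | T | T | T | F || T | T
F | T | T | T | T || T | T
T | F | F | F | F || F | F
T | F | F | F | T || T | T
T | F | F | T | F || T | T
T | F | F | T | T || T | T
T | F | T | F | F || T | T
T | F | T | F | T || T | T
T | F | T | T | F || T | T
T | F | T | T | T || T | T
T | T | F | F | F || T | T
T | T | F | F | T || F | T
T | T | F | T | F || T | T
T | T | F | T | T || T | T
T | T | T | F | F || T | T
T | T | T | F | T || T | T
T | T | T | T | F || T | T
T | T | T | T | T || T | T
In every row where φ is true, ψ is also true, so φ ⊨ ψ.

yes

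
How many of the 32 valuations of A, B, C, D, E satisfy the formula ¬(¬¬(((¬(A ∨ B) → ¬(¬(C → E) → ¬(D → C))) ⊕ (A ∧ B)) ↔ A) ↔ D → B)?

A | B | C | D | E | φ
- | - | - | - | - | -
T | T | T | T | T | T
T | T | T | T | F | T
T | T | T | F | T | T
T | T | T | F | F | T
T | T | F | T | T | T
T | T | F | T | F | T
T | T | F | F | T | T
T | T | F | F | F | T
T | F | T | T | T | T
T | F | T | T | F | T
T | F | T | F | T | F
T | F | T | F | F | F
T | F | F | T | T | T
T | F | F | T | F | T
T | F | F | F | T | F
T | F | F | F | F | F
F | T | T | T | T | T
F | T | T | T | F | T
F | T | T | F | T | T
F | T | T | F | F | T
F | T | F | T | T | T
F | T | F | T | F | T
F | T | F | F | T | T
F | T | F | F | F | T
F | F | T | T | T | T
F | F | T | T | F | F
F | F | T | F | T | F
F | F | T | F | F | T
F | F | F | T | T | T
F | F | F | T | F | T
F | F | F | F | T | F
F | F | F | F | F | F
The formula is true on 24 of the 32 rows.

24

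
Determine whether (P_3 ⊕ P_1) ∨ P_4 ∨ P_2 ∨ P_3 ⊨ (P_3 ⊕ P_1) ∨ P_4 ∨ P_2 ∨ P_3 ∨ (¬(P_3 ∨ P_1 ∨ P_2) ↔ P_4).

 P_1  |  P_2  |  P_3  |  P_4  |   φ   |   ψ  
----- | ----- | ----- | ----- | ----- | -----
 True |  True |  True |  True |  True |  True
 True |  True |  True | False |  True |  True
 True |  True | False |  True |  True |  True
 True |  True | False | False |  True |  True
 True | False |  True |  True |  True |  True
 True | False |  True | False |  True |  True
 True | False | False |  True |  True |  True
 True | False | False | False |  True |  True
False |  True |  True |  True |  True |  True
False |  True |  True | False |  True |  True
False |  True | False |  True |  True |  True
False |  True | False | False |  True |  True
False | False |  True |  True |  True |  True
False | False |  True | False |  True |  True
False | False | False |  True |  True |  True
False | False | False | False | False | False
In every row where φ is true, ψ is also true, so φ ⊨ ψ.

yes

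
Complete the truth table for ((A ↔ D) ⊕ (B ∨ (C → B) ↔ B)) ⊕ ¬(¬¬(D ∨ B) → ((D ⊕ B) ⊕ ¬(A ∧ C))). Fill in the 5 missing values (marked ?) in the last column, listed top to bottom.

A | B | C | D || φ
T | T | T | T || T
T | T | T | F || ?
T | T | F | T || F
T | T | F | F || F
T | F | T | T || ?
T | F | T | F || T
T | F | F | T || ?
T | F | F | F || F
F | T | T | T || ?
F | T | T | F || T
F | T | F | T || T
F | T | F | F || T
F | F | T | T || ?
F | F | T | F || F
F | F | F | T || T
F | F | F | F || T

T, F, F, T, F

Row A=T, B=T, C=T, D=F: ((A ↔ D) ⊕ (B ∨ (C → B) ↔ B)) = T, ¬(¬¬(D ∨ B) → ((D ⊕ B) ⊕ ¬(A ∧ C))) = F, so the formula = T.
Row A=T, B=F, C=T, D=T: ((A ↔ D) ⊕ (B ∨ (C → B) ↔ B)) = F, ¬(¬¬(D ∨ B) → ((D ⊕ B) ⊕ ¬(A ∧ C))) = F, so the formula = F.
Row A=T, B=F, C=F, D=T: ((A ↔ D) ⊕ (B ∨ (C → B) ↔ B)) = T, ¬(¬¬(D ∨ B) → ((D ⊕ B) ⊕ ¬(A ∧ C))) = T, so the formula = F.
Row A=F, B=T, C=T, D=T: ((A ↔ D) ⊕ (B ∨ (C → B) ↔ B)) = T, ¬(¬¬(D ∨ B) → ((D ⊕ B) ⊕ ¬(A ∧ C))) = F, so the formula = T.
Row A=F, B=F, C=T, D=T: ((A ↔ D) ⊕ (B ∨ (C → B) ↔ B)) = T, ¬(¬¬(D ∨ B) → ((D ⊕ B) ⊕ ¬(A ∧ C))) = T, so the formula = F.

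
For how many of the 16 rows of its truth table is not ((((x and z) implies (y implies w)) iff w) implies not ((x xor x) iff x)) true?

x | y | z | w || (x and z) | (y implies w) | (x xor x) | ((x xor x) iff x) | not ((x xor x) iff x) | φ
1 | 1 | 1 | 1 ||     1     |       1       |     0     |         0         |           1           | 0
1 | 1 | 1 | 0 ||     1     |       0       |     0     |         0         |           1           | 0
1 | 1 | 0 | 1 ||     0     |       1       |     0     |         0         |           1           | 0
1 | 1 | 0 | 0 ||     0     |       0       |     0     |         0         |           1           | 0
1 | 0 | 1 | 1 ||     1     |       1       |     0     |         0         |           1           | 0
1 | 0 | 1 | 0 ||     1     |       1       |     0     |         0         |           1           | 0
1 | 0 | 0 | 1 ||     0     |       1       |     0     |         0         |           1           | 0
1 | 0 | 0 | 0 ||     0     |       1       |     0     |         0         |           1           | 0
0 | 1 | 1 | 1 ||     0     |       1       |     0     |         1         |           0           | 1
0 | 1 | 1 | 0 ||     0     |       0       |     0     |         1         |           0           | 0
0 | 1 | 0 | 1 ||     0     |       1       |     0     |         1         |           0           | 1
0 | 1 | 0 | 0 ||     0     |       0       |     0     |         1         |           0           | 0
0 | 0 | 1 | 1 ||     0     |       1       |     0     |         1         |           0           | 1
0 | 0 | 1 | 0 ||     0     |       1       |     0     |         1         |           0           | 0
0 | 0 | 0 | 1 ||     0     |       1       |     0     |         1         |           0           | 1
0 | 0 | 0 | 0 ||     0     |       1       |     0     |         1         |           0           | 0
The formula is true on 4 of the 16 rows.

4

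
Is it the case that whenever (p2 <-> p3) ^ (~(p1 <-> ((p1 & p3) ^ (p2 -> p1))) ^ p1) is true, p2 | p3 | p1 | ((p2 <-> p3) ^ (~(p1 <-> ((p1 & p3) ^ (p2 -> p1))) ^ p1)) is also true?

yes

p1  p2  p3  |  φ  ψ
0   0   0   |  0  0
0   0   1   |  1  1
0   1   0   |  0  1
0   1   1   |  1  1
1   0   0   |  0  1
1   0   1   |  0  1
1   1   0   |  1  1
1   1   1   |  1  1
In every row where φ is true, ψ is also true, so φ ⊨ ψ.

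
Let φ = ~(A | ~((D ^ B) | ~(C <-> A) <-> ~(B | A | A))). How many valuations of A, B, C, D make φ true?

4

A  B  C  D     (D ^ B)  (C <-> A)  ~(C <-> A)  ((D ^ B) | ~(C <-> A))  (B | A | A)  ~(B | A | A)  φ
F  F  F  F        F         T          F                 F                  F            T        F
F  F  F  T        T         T          F                 T                  F            T        T
F  F  T  F        F         F          T                 T                  F            T        T
F  F  T  T        T         F          T                 T                  F            T        T
F  T  F  F        T         T          F                 T                  T            F        F
F  T  F  T        F         T          F                 F                  T            F        T
F  T  T  F        T         F          T                 T                  T            F        F
F  T  T  T        F         F          T                 T                  T            F        F
T  F  F  F        F         F          T                 T                  T            F        F
T  F  F  T        T         F          T                 T                  T            F        F
T  F  T  F        F         T          F                 F                  T            F        F
T  F  T  T        T         T          F                 T                  T            F        F
T  T  F  F        T         F          T                 T                  T            F        F
T  T  F  T        F         F          T                 T                  T            F        F
T  T  T  F        T         T          F                 T                  T            F        F
T  T  T  T        F         T          F                 F                  T            F        F
The formula is true on 4 of the 16 rows.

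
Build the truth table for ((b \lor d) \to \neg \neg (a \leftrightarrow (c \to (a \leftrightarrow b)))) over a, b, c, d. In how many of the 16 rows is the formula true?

11

a | b | c | d || φ
T | T | T | T || T
T | T | T | F || T
T | T | F | T || T
T | T | F | F || T
T | F | T | T || F
T | F | T | F || T
T | F | F | T || T
T | F | F | F || T
F | T | T | T || T
F | T | T | F || T
F | T | F | T || F
F | T | F | F || F
F | F | T | T || F
F | F | T | F || T
F | F | F | T || F
F | F | F | F || T
The formula is true on 11 of the 16 rows.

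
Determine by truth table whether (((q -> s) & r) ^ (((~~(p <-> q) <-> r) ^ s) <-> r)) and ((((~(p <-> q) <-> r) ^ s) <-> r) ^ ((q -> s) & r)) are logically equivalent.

p | q | r | s || φ | ψ
T | T | T | T || T | F
T | T | T | F || T | F
T | T | F | T || F | T
T | T | F | F || T | F
T | F | T | T || F | T
T | F | T | F || T | F
T | F | F | T || T | F
T | F | F | F || F | T
F | T | T | T || F | T
F | T | T | F || F | T
F | T | F | T || T | F
F | T | F | F || F | T
F | F | T | T || T | F
F | F | T | F || F | T
F | F | F | T || F | T
F | F | F | F || T | F
The columns differ at p=T, q=T, r=T, s=T (φ=T, ψ=F), so they are not equivalent.

not equivalent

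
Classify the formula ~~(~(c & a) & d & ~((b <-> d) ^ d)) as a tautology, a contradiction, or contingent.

a | b | c | d | φ
- | - | - | - | -
1 | 1 | 1 | 1 | 0
1 | 1 | 1 | 0 | 0
1 | 1 | 0 | 1 | 1
1 | 1 | 0 | 0 | 0
1 | 0 | 1 | 1 | 0
1 | 0 | 1 | 0 | 0
1 | 0 | 0 | 1 | 0
1 | 0 | 0 | 0 | 0
0 | 1 | 1 | 1 | 1
0 | 1 | 1 | 0 | 0
0 | 1 | 0 | 1 | 1
0 | 1 | 0 | 0 | 0
0 | 0 | 1 | 1 | 0
0 | 0 | 1 | 0 | 0
0 | 0 | 0 | 1 | 0
0 | 0 | 0 | 0 | 0
3 of 16 rows are 1, so the formula is contingent.

contingent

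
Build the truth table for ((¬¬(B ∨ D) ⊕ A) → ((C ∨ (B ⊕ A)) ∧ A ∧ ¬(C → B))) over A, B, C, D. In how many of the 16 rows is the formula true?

A | B | C | D | φ
- | - | - | - | -
T | T | T | T | T
T | T | T | F | T
T | T | F | T | T
T | T | F | F | T
T | F | T | T | T
T | F | T | F | T
T | F | F | T | T
T | F | F | F | F
F | T | T | T | F
F | T | T | F | F
F | T | F | T | F
F | T | F | F | F
F | F | T | T | F
F | F | T | F | T
F | F | F | T | F
F | F | F | F | T
The formula is true on 9 of the 16 rows.

9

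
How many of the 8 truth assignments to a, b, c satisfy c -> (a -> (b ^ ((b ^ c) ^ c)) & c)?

6

a  b  c  |  (b ^ c)  ((b ^ c) ^ c)  (b ^ ((b ^ c) ^ c))  ((b ^ ((b ^ c) ^ c)) & c)  φ
1  1  1  |     0           1                 0                       0              0
1  1  0  |     1           1                 0                       0              1
1  0  1  |     1           0                 0                       0              0
1  0  0  |     0           0                 0                       0              1
0  1  1  |     0           1                 0                       0              1
0  1  0  |     1           1                 0                       0              1
0  0  1  |     1           0                 0                       0              1
0  0  0  |     0           0                 0                       0              1
The formula is true on 6 of the 8 rows.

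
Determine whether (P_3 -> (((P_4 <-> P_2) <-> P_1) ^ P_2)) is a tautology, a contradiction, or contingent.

contingent

 P_1    P_2    P_3    P_4   |  (P_4 <-> P_2)  ((P_4 <-> P_2) <-> P_1)    φ  
 True   True   True   True  |       True                True           False
 True   True   True  False  |      False               False            True
 True   True  False   True  |       True                True            True
 True   True  False  False  |      False               False            True
 True  False   True   True  |      False               False           False
 True  False   True  False  |       True                True            True
 True  False  False   True  |      False               False            True
 True  False  False  False  |       True                True            True
False   True   True   True  |       True               False            True
False   True   True  False  |      False                True           False
False   True  False   True  |       True               False            True
False   True  False  False  |      False                True            True
False  False   True   True  |      False                True            True
False  False   True  False  |       True               False           False
False  False  False   True  |      False                True            True
False  False  False  False  |       True               False            True
12 of 16 rows are True, so the formula is contingent.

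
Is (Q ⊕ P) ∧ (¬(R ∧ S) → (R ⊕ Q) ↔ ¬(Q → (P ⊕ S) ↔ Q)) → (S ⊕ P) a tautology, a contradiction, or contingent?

contingent

P | Q | R | S || φ
T | T | T | T || T
T | T | T | F || T
T | T | F | T || T
T | T | F | F || T
T | F | T | T || F
T | F | T | F || T
T | F | F | T || T
T | F | F | F || T
F | T | T | T || T
F | T | T | F || T
F | T | F | T || T
F | T | F | F || F
F | F | T | T || T
F | F | T | F || T
F | F | F | T || T
F | F | F | F || T
14 of 16 rows are T, so the formula is contingent.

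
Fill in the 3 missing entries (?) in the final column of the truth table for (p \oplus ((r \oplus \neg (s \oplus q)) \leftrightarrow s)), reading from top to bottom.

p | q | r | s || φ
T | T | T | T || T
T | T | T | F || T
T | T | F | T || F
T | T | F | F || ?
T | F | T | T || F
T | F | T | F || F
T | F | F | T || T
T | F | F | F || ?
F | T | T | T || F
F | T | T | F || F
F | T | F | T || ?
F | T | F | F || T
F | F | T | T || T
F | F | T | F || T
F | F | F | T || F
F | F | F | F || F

Row p=T, q=T, r=F, s=F: ((r \oplus \neg (s \oplus q)) \leftrightarrow s) = T, so the formula = F.
Row p=T, q=F, r=F, s=F: ((r \oplus \neg (s \oplus q)) \leftrightarrow s) = F, so the formula = T.
Row p=F, q=T, r=F, s=T: ((r \oplus \neg (s \oplus q)) \leftrightarrow s) = T, so the formula = T.

F, T, T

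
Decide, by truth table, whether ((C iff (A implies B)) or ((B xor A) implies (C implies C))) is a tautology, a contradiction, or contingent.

A | B | C || φ
1 | 1 | 1 || 1
1 | 1 | 0 || 1
1 | 0 | 1 || 1
1 | 0 | 0 || 1
0 | 1 | 1 || 1
0 | 1 | 0 || 1
0 | 0 | 1 || 1
0 | 0 | 0 || 1
Every row is 1, so the formula is a tautology.

tautology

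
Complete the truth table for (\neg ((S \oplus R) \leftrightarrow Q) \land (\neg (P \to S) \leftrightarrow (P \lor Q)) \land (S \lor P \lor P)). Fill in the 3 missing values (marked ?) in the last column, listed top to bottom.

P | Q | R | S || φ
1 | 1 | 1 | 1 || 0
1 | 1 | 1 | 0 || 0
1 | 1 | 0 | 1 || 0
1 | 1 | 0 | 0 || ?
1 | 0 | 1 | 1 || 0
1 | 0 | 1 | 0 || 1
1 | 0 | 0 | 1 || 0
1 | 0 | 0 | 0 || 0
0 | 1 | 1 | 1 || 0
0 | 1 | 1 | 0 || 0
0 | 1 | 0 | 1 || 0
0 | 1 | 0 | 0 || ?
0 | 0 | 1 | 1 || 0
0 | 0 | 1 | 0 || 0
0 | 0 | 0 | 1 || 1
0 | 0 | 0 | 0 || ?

Row P=1, Q=1, R=0, S=0: \neg ((S \oplus R) \leftrightarrow Q) = 1, (\neg (P \to S) \leftrightarrow (P \lor Q)) = 1, (S \lor P \lor P) = 1, so the formula = 1.
Row P=0, Q=1, R=0, S=0: \neg ((S \oplus R) \leftrightarrow Q) = 1, (\neg (P \to S) \leftrightarrow (P \lor Q)) = 0, (S \lor P \lor P) = 0, so the formula = 0.
Row P=0, Q=0, R=0, S=0: \neg ((S \oplus R) \leftrightarrow Q) = 0, (\neg (P \to S) \leftrightarrow (P \lor Q)) = 1, (S \lor P \lor P) = 0, so the formula = 0.

1, 0, 0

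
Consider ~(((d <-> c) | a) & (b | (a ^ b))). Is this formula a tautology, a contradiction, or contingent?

a  b  c  d     (d <-> c)  ((d <-> c) | a)  (a ^ b)  (b | (a ^ b))  φ
T  T  T  T         T             T            F           T        F
T  T  T  F         F             T            F           T        F
T  T  F  T         F             T            F           T        F
T  T  F  F         T             T            F           T        F
T  F  T  T         T             T            T           T        F
T  F  T  F         F             T            T           T        F
T  F  F  T         F             T            T           T        F
T  F  F  F         T             T            T           T        F
F  T  T  T         T             T            T           T        F
F  T  T  F         F             F            T           T        T
F  T  F  T         F             F            T           T        T
F  T  F  F         T             T            T           T        F
F  F  T  T         T             T            F           F        T
F  F  T  F         F             F            F           F        T
F  F  F  T         F             F            F           F        T
F  F  F  F         T             T            F           F        T
6 of 16 rows are T, so the formula is contingent.

contingent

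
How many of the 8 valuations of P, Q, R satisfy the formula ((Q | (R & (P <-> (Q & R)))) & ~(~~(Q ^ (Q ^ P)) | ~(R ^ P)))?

2

P | Q | R | φ
- | - | - | -
T | T | T | F
T | T | F | F
T | F | T | F
T | F | F | F
F | T | T | T
F | T | F | F
F | F | T | T
F | F | F | F
The formula is true on 2 of the 8 rows.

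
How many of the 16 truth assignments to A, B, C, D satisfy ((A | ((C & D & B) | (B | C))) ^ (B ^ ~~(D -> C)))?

A  B  C  D     (C & D & B)  (B | C)  ((C & D & B) | (B | C))  (D -> C)  ~(D -> C)  ~~(D -> C)  (B ^ ~~(D -> C))  φ
T  T  T  T          T          T                T                T          F          T              F          T
T  T  T  F          F          T                T                T          F          T              F          T
T  T  F  T          F          T                T                F          T          F              T          F
T  T  F  F          F          T                T                T          F          T              F          T
T  F  T  T          F          T                T                T          F          T              T          F
T  F  T  F          F          T                T                T          F          T              T          F
T  F  F  T          F          F                F                F          T          F              F          T
T  F  F  F          F          F                F                T          F          T              T          F
F  T  T  T          T          T                T                T          F          T              F          T
F  T  T  F          F          T                T                T          F          T              F          T
F  T  F  T          F          T                T                F          T          F              T          F
F  T  F  F          F          T                T                T          F          T              F          T
F  F  T  T          F          T                T                T          F          T              T          F
F  F  T  F          F          T                T                T          F          T              T          F
F  F  F  T          F          F                F                F          T          F              F          F
F  F  F  F          F          F                F                T          F          T              T          T
The formula is true on 8 of the 16 rows.

8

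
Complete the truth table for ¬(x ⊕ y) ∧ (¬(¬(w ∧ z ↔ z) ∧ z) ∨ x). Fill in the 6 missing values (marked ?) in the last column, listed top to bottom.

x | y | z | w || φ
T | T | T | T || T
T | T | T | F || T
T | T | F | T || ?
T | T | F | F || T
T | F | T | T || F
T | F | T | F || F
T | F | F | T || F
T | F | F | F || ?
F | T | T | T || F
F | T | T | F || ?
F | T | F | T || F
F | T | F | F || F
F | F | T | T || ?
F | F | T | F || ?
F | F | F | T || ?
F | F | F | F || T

T, F, F, T, F, T

Row x=T, y=T, z=F, w=T: ¬(x ⊕ y) = T, (¬(¬(w ∧ z ↔ z) ∧ z) ∨ x) = T, so the formula = T.
Row x=T, y=F, z=F, w=F: ¬(x ⊕ y) = F, (¬(¬(w ∧ z ↔ z) ∧ z) ∨ x) = T, so the formula = F.
Row x=F, y=T, z=T, w=F: ¬(x ⊕ y) = F, (¬(¬(w ∧ z ↔ z) ∧ z) ∨ x) = F, so the formula = F.
Row x=F, y=F, z=T, w=T: ¬(x ⊕ y) = T, (¬(¬(w ∧ z ↔ z) ∧ z) ∨ x) = T, so the formula = T.
Row x=F, y=F, z=T, w=F: ¬(x ⊕ y) = T, (¬(¬(w ∧ z ↔ z) ∧ z) ∨ x) = F, so the formula = F.
Row x=F, y=F, z=F, w=T: ¬(x ⊕ y) = T, (¬(¬(w ∧ z ↔ z) ∧ z) ∨ x) = T, so the formula = T.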